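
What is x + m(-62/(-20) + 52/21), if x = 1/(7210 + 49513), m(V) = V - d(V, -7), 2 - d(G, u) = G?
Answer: 54510908/5955915 ≈ 9.1524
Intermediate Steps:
d(G, u) = 2 - G
m(V) = -2 + 2*V (m(V) = V - (2 - V) = V + (-2 + V) = -2 + 2*V)
x = 1/56723 ≈ 1.7630e-5
x + m(-62/(-20) + 52/21) = 1/56723 + (-2 + 2*(-62/(-20) + 52/21)) = 1/56723 + (-2 + 2*(-62*(-1/20) + 52*(1/21))) = 1/56723 + (-2 + 2*(31/10 + 52/21)) = 1/56723 + (-2 + 2*(1171/210)) = 1/56723 + (-2 + 1171/105) = 1/56723 + 961/105 = 54510908/5955915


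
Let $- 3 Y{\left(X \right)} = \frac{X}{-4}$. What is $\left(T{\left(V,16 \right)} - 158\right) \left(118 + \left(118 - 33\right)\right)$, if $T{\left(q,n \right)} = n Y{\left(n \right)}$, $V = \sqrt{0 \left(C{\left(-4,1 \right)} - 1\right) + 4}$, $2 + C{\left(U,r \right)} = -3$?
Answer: $- \frac{83230}{3} \approx -27743.0$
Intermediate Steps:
$Y{\left(X \right)} = \frac{X}{12}$ ($Y{\left(X \right)} = - \frac{X \frac{1}{-4}}{3} = - \frac{X \left(- \frac{1}{4}\right)}{3} = - \frac{\left(- \frac{1}{4}\right) X}{3} = \frac{X}{12}$)
$C{\left(U,r \right)} = -5$ ($C{\left(U,r \right)} = -2 - 3 = -5$)
$V = 2$ ($V = \sqrt{0 \left(-5 - 1\right) + 4} = \sqrt{0 \left(-6\right) + 4} = \sqrt{0 + 4} = \sqrt{4} = 2$)
$T{\left(q,n \right)} = \frac{n^{2}}{12}$ ($T{\left(q,n \right)} = n \frac{n}{12} = \frac{n^{2}}{12}$)
$\left(T{\left(V,16 \right)} - 158\right) \left(118 + \left(118 - 33\right)\right) = \left(\frac{16^{2}}{12} - 158\right) \left(118 + \left(118 - 33\right)\right) = \left(\frac{1}{12} \cdot 256 - 158\right) \left(118 + \left(118 - 33\right)\right) = \left(\frac{64}{3} - 158\right) \left(118 + 85\right) = \left(- \frac{410}{3}\right) 203 = - \frac{83230}{3}$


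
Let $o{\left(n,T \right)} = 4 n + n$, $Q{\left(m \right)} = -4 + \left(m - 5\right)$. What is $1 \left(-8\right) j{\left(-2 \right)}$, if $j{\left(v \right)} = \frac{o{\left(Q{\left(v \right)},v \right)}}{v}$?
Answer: $-220$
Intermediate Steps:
$Q{\left(m \right)} = -9 + m$ ($Q{\left(m \right)} = -4 + \left(-5 + m\right) = -9 + m$)
$o{\left(n,T \right)} = 5 n$
$j{\left(v \right)} = \frac{-45 + 5 v}{v}$ ($j{\left(v \right)} = \frac{5 \left(-9 + v\right)}{v} = \frac{-45 + 5 v}{v}$)
$1 \left(-8\right) j{\left(-2 \right)} = 1 \left(-8\right) \left(5 - \frac{45}{-2}\right) = - 8 \left(5 - - \frac{45}{2}\right) = - 8 \left(5 + \frac{45}{2}\right) = \left(-8\right) \frac{55}{2} = -220$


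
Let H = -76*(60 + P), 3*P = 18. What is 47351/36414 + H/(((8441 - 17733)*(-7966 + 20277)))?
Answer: 1354211011159/1041384067542 ≈ 1.3004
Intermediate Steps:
P = 6 (P = (⅓)*18 = 6)
H = -5016 (H = -76*(60 + 6) = -76*66 = -5016)
47351/36414 + H/(((8441 - 17733)*(-7966 + 20277))) = 47351/36414 - 5016*1/((-7966 + 20277)*(8441 - 17733)) = 47351*(1/36414) - 5016/((-9292*12311)) = 47351/36414 - 5016/(-114393812) = 47351/36414 - 5016*(-1/114393812) = 47351/36414 + 1254/28598453 = 1354211011159/1041384067542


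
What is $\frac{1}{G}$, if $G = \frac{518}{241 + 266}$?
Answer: $\frac{507}{518} \approx 0.97876$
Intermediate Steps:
$G = \frac{518}{507} \approx 1.0217$
$\frac{1}{G} = \frac{1}{\frac{518}{507}} = \frac{507}{518}$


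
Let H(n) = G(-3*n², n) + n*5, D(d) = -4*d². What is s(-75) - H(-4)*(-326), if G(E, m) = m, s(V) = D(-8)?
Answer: -8080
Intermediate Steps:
s(V) = -256 (s(V) = -4*(-8)² = -4*64 = -256)
H(n) = 6*n (H(n) = n + n*5 = n + 5*n = 6*n)
s(-75) - H(-4)*(-326) = -256 - 6*(-4)*(-326) = -256 - (-24)*(-326) = -256 - 1*7824 = -256 - 7824 = -8080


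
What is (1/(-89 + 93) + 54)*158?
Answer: 17143/2 ≈ 8571.5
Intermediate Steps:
(1/(-89 + 93) + 54)*158 = (1/4 + 54)*158 = (¼ + 54)*158 = (217/4)*158 = 17143/2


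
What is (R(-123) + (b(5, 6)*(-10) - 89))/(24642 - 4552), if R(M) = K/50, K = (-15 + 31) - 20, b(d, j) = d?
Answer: -3477/502250 ≈ -0.0069228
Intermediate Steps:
K = -4 (K = 16 - 20 = -4)
R(M) = -2/25 (R(M) = -4/50 = -4*1/50 = -2/25)
(R(-123) + (b(5, 6)*(-10) - 89))/(24642 - 4552) = (-2/25 + (5*(-10) - 89))/(24642 - 4552) = (-2/25 + (-50 - 89))/20090 = (-2/25 - 139)*(1/20090) = -3477/25*1/20090 = -3477/502250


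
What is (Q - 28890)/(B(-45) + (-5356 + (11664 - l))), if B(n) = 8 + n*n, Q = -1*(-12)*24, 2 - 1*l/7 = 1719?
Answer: -14301/10180 ≈ -1.4048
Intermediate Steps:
l = -12019 (l = 14 - 7*1719 = 14 - 12033 = -12019)
Q = 288 (Q = 12*24 = 288)
B(n) = 8 + n²
(Q - 28890)/(B(-45) + (-5356 + (11664 - l))) = (288 - 28890)/((8 + (-45)²) + (-5356 + (11664 - 1*(-12019)))) = -28602/((8 + 2025) + (-5356 + (11664 + 12019))) = -28602/(2033 + (-5356 + 23683)) = -28602/(2033 + 18327) = -28602/20360 = -28602*1/20360 = -14301/10180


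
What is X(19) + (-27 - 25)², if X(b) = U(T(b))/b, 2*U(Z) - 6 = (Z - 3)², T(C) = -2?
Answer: 102783/38 ≈ 2704.8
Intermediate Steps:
U(Z) = 3 + (-3 + Z)²/2 (U(Z) = 3 + (Z - 3)²/2 = 3 + (-3 + Z)²/2)
X(b) = 31/(2*b) (X(b) = (3 + (-3 - 2)²/2)/b = (3 + (½)*(-5)²)/b = (3 + (½)*25)/b = (3 + 25/2)/b = 31/(2*b))
X(19) + (-27 - 25)² = (31/2)/19 + (-27 - 25)² = (31/2)*(1/19) + (-52)² = 31/38 + 2704 = 102783/38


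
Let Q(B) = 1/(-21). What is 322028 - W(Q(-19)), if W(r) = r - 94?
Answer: 6764563/21 ≈ 3.2212e+5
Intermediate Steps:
Q(B) = -1/21
W(r) = -94 + r
322028 - W(Q(-19)) = 322028 - (-94 - 1/21) = 322028 - 1*(-1975/21) = 322028 + 1975/21 = 6764563/21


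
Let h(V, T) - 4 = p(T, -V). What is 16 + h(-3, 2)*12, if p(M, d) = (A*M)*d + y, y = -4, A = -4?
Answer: -272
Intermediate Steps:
p(M, d) = -4 - 4*M*d (p(M, d) = (-4*M)*d - 4 = -4*M*d - 4 = -4 - 4*M*d)
h(V, T) = 4*T*V (h(V, T) = 4 + (-4 - 4*T*(-V)) = 4 + (-4 + 4*T*V) = 4*T*V)
16 + h(-3, 2)*12 = 16 + (4*2*(-3))*12 = 16 - 24*12 = 16 - 288 = -272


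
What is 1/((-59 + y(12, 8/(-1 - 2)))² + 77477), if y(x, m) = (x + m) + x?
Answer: 9/710062 ≈ 1.2675e-5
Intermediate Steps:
y(x, m) = m + 2*x (y(x, m) = (m + x) + x = m + 2*x)
1/((-59 + y(12, 8/(-1 - 2)))² + 77477) = 1/((-59 + (8/(-1 - 2) + 2*12))² + 77477) = 1/((-59 + (8/(-3) + 24))² + 77477) = 1/((-59 + (8*(-⅓) + 24))² + 77477) = 1/((-59 + (-8/3 + 24))² + 77477) = 1/((-59 + 64/3)² + 77477) = 1/((-113/3)² + 77477) = 1/(12769/9 + 77477) = 1/(710062/9) = 9/710062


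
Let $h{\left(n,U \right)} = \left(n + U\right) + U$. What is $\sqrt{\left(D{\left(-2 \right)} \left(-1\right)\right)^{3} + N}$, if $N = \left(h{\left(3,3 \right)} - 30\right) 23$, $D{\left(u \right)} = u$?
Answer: $5 i \sqrt{19} \approx 21.794 i$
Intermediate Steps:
$h{\left(n,U \right)} = n + 2 U$ ($h{\left(n,U \right)} = \left(U + n\right) + U = n + 2 U$)
$N = -483$ ($N = \left(\left(3 + 2 \cdot 3\right) - 30\right) 23 = \left(\left(3 + 6\right) - 30\right) 23 = \left(9 - 30\right) 23 = \left(-21\right) 23 = -483$)
$\sqrt{\left(D{\left(-2 \right)} \left(-1\right)\right)^{3} + N} = \sqrt{\left(\left(-2\right) \left(-1\right)\right)^{3} - 483} = \sqrt{2^{3} - 483} = \sqrt{8 - 483} = \sqrt{-475} = 5 i \sqrt{19}$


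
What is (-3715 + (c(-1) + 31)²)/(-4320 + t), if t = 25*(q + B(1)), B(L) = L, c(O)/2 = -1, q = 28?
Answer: 2874/3595 ≈ 0.79944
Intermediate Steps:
c(O) = -2 (c(O) = 2*(-1) = -2)
t = 725 (t = 25*(28 + 1) = 25*29 = 725)
(-3715 + (c(-1) + 31)²)/(-4320 + t) = (-3715 + (-2 + 31)²)/(-4320 + 725) = (-3715 + 29²)/(-3595) = (-3715 + 841)*(-1/3595) = -2874*(-1/3595) = 2874/3595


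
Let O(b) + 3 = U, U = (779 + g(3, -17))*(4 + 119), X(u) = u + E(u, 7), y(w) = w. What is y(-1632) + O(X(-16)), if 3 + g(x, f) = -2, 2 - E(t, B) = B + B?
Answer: 93567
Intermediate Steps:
E(t, B) = 2 - 2*B (E(t, B) = 2 - (B + B) = 2 - 2*B)
g(x, f) = -5 (g(x, f) = -3 - 2 = -5)
X(u) = -12 + u (X(u) = u + (2 - 2*7) = u + (2 - 14) = u - 12 = -12 + u)
U = 95202 (U = (779 - 5)*(4 + 119) = 774*123 = 95202)
O(b) = 95199 (O(b) = -3 + 95202 = 95199)
y(-1632) + O(X(-16)) = -1632 + 95199 = 93567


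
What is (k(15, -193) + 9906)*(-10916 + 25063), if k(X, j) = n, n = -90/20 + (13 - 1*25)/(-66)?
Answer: 3081740039/22 ≈ 1.4008e+8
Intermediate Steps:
n = -95/22 (n = -90*1/20 + (13 - 25)*(-1/66) = -9/2 - 12*(-1/66) = -9/2 + 2/11 = -95/22 ≈ -4.3182)
k(X, j) = -95/22
(k(15, -193) + 9906)*(-10916 + 25063) = (-95/22 + 9906)*(-10916 + 25063) = (217837/22)*14147 = 3081740039/22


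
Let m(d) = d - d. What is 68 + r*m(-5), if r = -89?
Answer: 68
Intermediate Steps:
m(d) = 0
68 + r*m(-5) = 68 - 89*0 = 68 + 0 = 68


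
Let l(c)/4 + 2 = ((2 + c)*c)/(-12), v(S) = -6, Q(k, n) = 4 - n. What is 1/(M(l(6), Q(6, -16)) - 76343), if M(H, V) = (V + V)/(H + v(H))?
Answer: -3/229033 ≈ -1.3099e-5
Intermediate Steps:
l(c) = -8 - c*(2 + c)/3 (l(c) = -8 + 4*(((2 + c)*c)/(-12)) = -8 + 4*((c*(2 + c))*(-1/12)) = -8 + 4*(-c*(2 + c)/12) = -8 - c*(2 + c)/3)
M(H, V) = 2*V/(-6 + H) (M(H, V) = (V + V)/(H - 6) = (2*V)/(-6 + H) = 2*V/(-6 + H))
1/(M(l(6), Q(6, -16)) - 76343) = 1/(2*(4 - 1*(-16))/(-6 + (-8 - ⅔*6 - ⅓*6²)) - 76343) = 1/(2*(4 + 16)/(-6 + (-8 - 4 - ⅓*36)) - 76343) = 1/(2*20/(-6 + (-8 - 4 - 12)) - 76343) = 1/(2*20/(-6 - 24) - 76343) = 1/(2*20/(-30) - 76343) = 1/(2*20*(-1/30) - 76343) = 1/(-4/3 - 76343) = 1/(-229033/3) = -3/229033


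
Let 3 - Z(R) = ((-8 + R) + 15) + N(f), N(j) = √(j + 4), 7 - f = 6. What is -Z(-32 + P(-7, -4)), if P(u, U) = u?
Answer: -35 + √5 ≈ -32.764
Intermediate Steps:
f = 1 (f = 7 - 1*6 = 7 - 6 = 1)
N(j) = √(4 + j)
Z(R) = -4 - R - √5 (Z(R) = 3 - (((-8 + R) + 15) + √(4 + 1)) = 3 - ((7 + R) + √5) = 3 - (7 + R + √5) = 3 + (-7 - R - √5) = -4 - R - √5)
-Z(-32 + P(-7, -4)) = -(-4 - (-32 - 7) - √5) = -(-4 - 1*(-39) - √5) = -(-4 + 39 - √5) = -(35 - √5) = -35 + √5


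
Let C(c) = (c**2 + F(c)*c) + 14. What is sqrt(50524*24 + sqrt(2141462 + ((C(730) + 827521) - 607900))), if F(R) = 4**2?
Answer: sqrt(1212576 + 3*sqrt(322853)) ≈ 1101.9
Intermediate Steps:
F(R) = 16
C(c) = 14 + c**2 + 16*c (C(c) = (c**2 + 16*c) + 14 = 14 + c**2 + 16*c)
sqrt(50524*24 + sqrt(2141462 + ((C(730) + 827521) - 607900))) = sqrt(50524*24 + sqrt(2141462 + (((14 + 730**2 + 16*730) + 827521) - 607900))) = sqrt(1212576 + sqrt(2141462 + (((14 + 532900 + 11680) + 827521) - 607900))) = sqrt(1212576 + sqrt(2141462 + ((544594 + 827521) - 607900))) = sqrt(1212576 + sqrt(2141462 + (1372115 - 607900))) = sqrt(1212576 + sqrt(2141462 + 764215)) = sqrt(1212576 + sqrt(2905677)) = sqrt(1212576 + 3*sqrt(322853))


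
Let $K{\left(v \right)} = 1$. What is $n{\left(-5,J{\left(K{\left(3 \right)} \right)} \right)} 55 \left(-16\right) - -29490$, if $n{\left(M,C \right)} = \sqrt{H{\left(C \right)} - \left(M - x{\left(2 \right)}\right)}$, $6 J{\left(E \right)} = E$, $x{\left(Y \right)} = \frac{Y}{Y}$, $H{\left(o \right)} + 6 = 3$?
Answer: $29490 - 880 \sqrt{3} \approx 27966.0$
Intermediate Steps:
$H{\left(o \right)} = -3$ ($H{\left(o \right)} = -6 + 3 = -3$)
$x{\left(Y \right)} = 1$
$J{\left(E \right)} = \frac{E}{6}$
$n{\left(M,C \right)} = \sqrt{-2 - M}$ ($n{\left(M,C \right)} = \sqrt{-3 - \left(-1 + M\right)} = \sqrt{-2 - M}$)
$n{\left(-5,J{\left(K{\left(3 \right)} \right)} \right)} 55 \left(-16\right) - -29490 = \sqrt{-2 - -5} \cdot 55 \left(-16\right) - -29490 = \sqrt{-2 + 5} \left(-880\right) + 29490 = \sqrt{3} \left(-880\right) + 29490 = - 880 \sqrt{3} + 29490 = 29490 - 880 \sqrt{3}$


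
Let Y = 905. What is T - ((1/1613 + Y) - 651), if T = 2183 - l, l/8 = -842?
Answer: 13976644/1613 ≈ 8665.0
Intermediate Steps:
l = -6736 (l = 8*(-842) = -6736)
T = 8919 (T = 2183 - 1*(-6736) = 2183 + 6736 = 8919)
T - ((1/1613 + Y) - 651) = 8919 - ((1/1613 + 905) - 651) = 8919 - (1459766/1613 - 651) = 8919 - 1*409703/1613 = 8919 - 409703/1613 = 13976644/1613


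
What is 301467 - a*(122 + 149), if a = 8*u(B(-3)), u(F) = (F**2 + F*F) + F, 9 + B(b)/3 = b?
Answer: -5239941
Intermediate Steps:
B(b) = -27 + 3*b
u(F) = F + 2*F**2 (u(F) = (F**2 + F**2) + F = 2*F**2 + F = F + 2*F**2)
a = 20448 (a = 8*((-27 + 3*(-3))*(1 + 2*(-27 + 3*(-3)))) = 8*((-27 - 9)*(1 + 2*(-27 - 9))) = 8*(-36*(1 + 2*(-36))) = 8*(-36*(1 - 72)) = 8*(-36*(-71)) = 8*2556 = 20448)
301467 - a*(122 + 149) = 301467 - 20448*(122 + 149) = 301467 - 20448*271 = 301467 - 1*5541408 = 301467 - 5541408 = -5239941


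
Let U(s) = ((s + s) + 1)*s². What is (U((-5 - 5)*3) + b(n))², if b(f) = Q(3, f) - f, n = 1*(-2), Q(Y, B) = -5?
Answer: 2819928609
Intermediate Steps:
U(s) = s²*(1 + 2*s) (U(s) = (2*s + 1)*s² = (1 + 2*s)*s² = s²*(1 + 2*s))
n = -2
b(f) = -5 - f
(U((-5 - 5)*3) + b(n))² = (((-5 - 5)*3)²*(1 + 2*((-5 - 5)*3)) + (-5 - 1*(-2)))² = ((-10*3)²*(1 + 2*(-10*3)) + (-5 + 2))² = ((-30)²*(1 + 2*(-30)) - 3)² = (900*(1 - 60) - 3)² = (900*(-59) - 3)² = (-53100 - 3)² = (-53103)² = 2819928609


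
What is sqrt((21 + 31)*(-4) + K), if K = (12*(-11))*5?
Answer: 2*I*sqrt(217) ≈ 29.462*I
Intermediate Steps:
K = -660 (K = -132*5 = -660)
sqrt((21 + 31)*(-4) + K) = sqrt((21 + 31)*(-4) - 660) = sqrt(52*(-4) - 660) = sqrt(-208 - 660) = sqrt(-868) = 2*I*sqrt(217)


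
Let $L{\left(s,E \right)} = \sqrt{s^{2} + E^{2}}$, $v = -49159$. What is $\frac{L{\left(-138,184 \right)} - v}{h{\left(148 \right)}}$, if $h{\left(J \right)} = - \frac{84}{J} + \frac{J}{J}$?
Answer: $\frac{1827393}{16} \approx 1.1421 \cdot 10^{5}$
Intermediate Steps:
$h{\left(J \right)} = 1 - \frac{84}{J}$ ($h{\left(J \right)} = - \frac{84}{J} + 1 = 1 - \frac{84}{J}$)
$L{\left(s,E \right)} = \sqrt{E^{2} + s^{2}}$
$\frac{L{\left(-138,184 \right)} - v}{h{\left(148 \right)}} = \frac{\sqrt{184^{2} + \left(-138\right)^{2}} - -49159}{\frac{1}{148} \left(-84 + 148\right)} = \frac{\sqrt{33856 + 19044} + 49159}{\frac{1}{148} \cdot 64} = \frac{\sqrt{52900} + 49159}{\frac{16}{37}} = \left(230 + 49159\right) \frac{37}{16} = 49389 \cdot \frac{37}{16} = \frac{1827393}{16}$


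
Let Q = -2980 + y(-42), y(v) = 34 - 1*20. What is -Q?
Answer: 2966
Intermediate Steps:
y(v) = 14 (y(v) = 34 - 20 = 14)
Q = -2966 (Q = -2980 + 14 = -2966)
-Q = -1*(-2966) = 2966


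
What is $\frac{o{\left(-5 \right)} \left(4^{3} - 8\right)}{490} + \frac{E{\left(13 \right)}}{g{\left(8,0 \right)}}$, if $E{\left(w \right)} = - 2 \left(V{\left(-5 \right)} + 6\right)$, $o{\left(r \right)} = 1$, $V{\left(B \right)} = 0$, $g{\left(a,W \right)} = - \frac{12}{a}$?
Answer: $\frac{284}{35} \approx 8.1143$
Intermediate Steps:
$E{\left(w \right)} = -12$ ($E{\left(w \right)} = - 2 \left(0 + 6\right) = \left(-2\right) 6 = -12$)
$\frac{o{\left(-5 \right)} \left(4^{3} - 8\right)}{490} + \frac{E{\left(13 \right)}}{g{\left(8,0 \right)}} = \frac{1 \left(4^{3} - 8\right)}{490} - \frac{12}{\left(-12\right) \frac{1}{8}} = 1 \left(64 - 8\right) \frac{1}{490} - \frac{12}{\left(-12\right) \frac{1}{8}} = 1 \cdot 56 \cdot \frac{1}{490} - \frac{12}{- \frac{3}{2}} = 56 \cdot \frac{1}{490} - -8 = \frac{4}{35} + 8 = \frac{284}{35}$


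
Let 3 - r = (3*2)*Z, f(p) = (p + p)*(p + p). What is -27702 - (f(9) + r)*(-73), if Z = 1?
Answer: -4269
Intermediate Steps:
f(p) = 4*p**2 (f(p) = (2*p)*(2*p) = 4*p**2)
r = -3 (r = 3 - 3*2 = 3 - 6 = -3)
-27702 - (f(9) + r)*(-73) = -27702 - (4*9**2 - 3)*(-73) = -27702 - (4*81 - 3)*(-73) = -27702 - (324 - 3)*(-73) = -27702 - 321*(-73) = -27702 - 1*(-23433) = -27702 + 23433 = -4269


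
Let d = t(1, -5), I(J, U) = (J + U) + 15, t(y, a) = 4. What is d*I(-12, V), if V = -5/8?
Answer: 19/2 ≈ 9.5000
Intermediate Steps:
V = -5/8 (V = -5*⅛ = -5/8 ≈ -0.62500)
I(J, U) = 15 + J + U
d = 4
d*I(-12, V) = 4*(15 - 12 - 5/8) = 4*(19/8) = 19/2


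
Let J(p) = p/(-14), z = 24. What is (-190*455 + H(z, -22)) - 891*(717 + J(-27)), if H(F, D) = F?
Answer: -10177879/14 ≈ -7.2699e+5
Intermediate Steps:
J(p) = -p/14 (J(p) = p*(-1/14) = -p/14)
(-190*455 + H(z, -22)) - 891*(717 + J(-27)) = (-190*455 + 24) - 891*(717 - 1/14*(-27)) = (-86450 + 24) - 891*(717 + 27/14) = -86426 - 891*10065/14 = -86426 - 1*8967915/14 = -86426 - 8967915/14 = -10177879/14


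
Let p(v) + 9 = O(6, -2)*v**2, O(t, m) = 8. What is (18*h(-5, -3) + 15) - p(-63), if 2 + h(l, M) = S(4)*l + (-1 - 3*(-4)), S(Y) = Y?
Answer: -31926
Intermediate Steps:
p(v) = -9 + 8*v**2
h(l, M) = 9 + 4*l (h(l, M) = -2 + (4*l + (-1 - 3*(-4))) = -2 + (4*l + (-1 + 12)) = -2 + (4*l + 11) = -2 + (11 + 4*l) = 9 + 4*l)
(18*h(-5, -3) + 15) - p(-63) = (18*(9 + 4*(-5)) + 15) - (-9 + 8*(-63)**2) = (18*(9 - 20) + 15) - (-9 + 8*3969) = (18*(-11) + 15) - (-9 + 31752) = (-198 + 15) - 1*31743 = -183 - 31743 = -31926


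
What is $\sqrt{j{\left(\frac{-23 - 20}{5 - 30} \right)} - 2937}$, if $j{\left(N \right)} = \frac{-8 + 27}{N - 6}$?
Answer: $\frac{i \sqrt{33676538}}{107} \approx 54.235 i$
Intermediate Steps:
$j{\left(N \right)} = \frac{19}{-6 + N}$
$\sqrt{j{\left(\frac{-23 - 20}{5 - 30} \right)} - 2937} = \sqrt{\frac{19}{-6 + \frac{-23 - 20}{5 - 30}} - 2937} = \sqrt{\frac{19}{-6 - \frac{43}{-25}} - 2937} = \sqrt{\frac{19}{-6 - - \frac{43}{25}} - 2937} = \sqrt{\frac{19}{-6 + \frac{43}{25}} - 2937} = \sqrt{\frac{19}{- \frac{107}{25}} - 2937} = \sqrt{19 \left(- \frac{25}{107}\right) - 2937} = \sqrt{- \frac{475}{107} - 2937} = \sqrt{- \frac{314734}{107}} = \frac{i \sqrt{33676538}}{107}$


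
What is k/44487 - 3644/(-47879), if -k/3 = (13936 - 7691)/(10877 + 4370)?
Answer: 823601244017/10825334794677 ≈ 0.076081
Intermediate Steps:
k = -18735/15247 (k = -3*(13936 - 7691)/(10877 + 4370) = -18735/15247 ≈ -1.2288)
k/44487 - 3644/(-47879) = -18735/15247/44487 - 3644/(-47879) = -18735/15247*1/44487 - 3644*(-1/47879) = -6245/226097763 + 3644/47879 = 823601244017/10825334794677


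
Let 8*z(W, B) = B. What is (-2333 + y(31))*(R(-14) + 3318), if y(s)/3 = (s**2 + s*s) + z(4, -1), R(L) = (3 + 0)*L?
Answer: 22490559/2 ≈ 1.1245e+7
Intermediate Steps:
R(L) = 3*L
z(W, B) = B/8
y(s) = -3/8 + 6*s**2 (y(s) = 3*((s**2 + s*s) + (1/8)*(-1)) = 3*((s**2 + s**2) - 1/8) = 3*(2*s**2 - 1/8) = 3*(-1/8 + 2*s**2) = -3/8 + 6*s**2)
(-2333 + y(31))*(R(-14) + 3318) = (-2333 + (-3/8 + 6*31**2))*(3*(-14) + 3318) = (-2333 + (-3/8 + 6*961))*(-42 + 3318) = (-2333 + (-3/8 + 5766))*3276 = (-2333 + 46125/8)*3276 = (27461/8)*3276 = 22490559/2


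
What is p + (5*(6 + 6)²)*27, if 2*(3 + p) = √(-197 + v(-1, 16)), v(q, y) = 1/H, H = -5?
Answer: 19437 + I*√4930/10 ≈ 19437.0 + 7.0214*I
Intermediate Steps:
v(q, y) = -⅕ (v(q, y) = 1/(-5) = -⅕)
p = -3 + I*√4930/10 (p = -3 + √(-197 - ⅕)/2 = -3 + √(-986/5)/2 = -3 + (I*√4930/5)/2 = -3 + I*√4930/10 ≈ -3.0 + 7.0214*I)
p + (5*(6 + 6)²)*27 = (-3 + I*√4930/10) + (5*(6 + 6)²)*27 = (-3 + I*√4930/10) + (5*12²)*27 = (-3 + I*√4930/10) + (5*144)*27 = (-3 + I*√4930/10) + 720*27 = (-3 + I*√4930/10) + 19440 = 19437 + I*√4930/10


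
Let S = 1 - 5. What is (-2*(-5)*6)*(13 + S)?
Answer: 540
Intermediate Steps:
S = -4
(-2*(-5)*6)*(13 + S) = (-2*(-5)*6)*(13 - 4) = (10*6)*9 = 60*9 = 540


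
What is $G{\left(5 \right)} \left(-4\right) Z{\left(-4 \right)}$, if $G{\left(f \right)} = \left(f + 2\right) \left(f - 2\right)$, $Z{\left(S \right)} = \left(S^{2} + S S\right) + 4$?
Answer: $-3024$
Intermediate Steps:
$Z{\left(S \right)} = 4 + 2 S^{2}$ ($Z{\left(S \right)} = \left(S^{2} + S^{2}\right) + 4 = 2 S^{2} + 4 = 4 + 2 S^{2}$)
$G{\left(f \right)} = \left(-2 + f\right) \left(2 + f\right)$ ($G{\left(f \right)} = \left(2 + f\right) \left(-2 + f\right) = \left(-2 + f\right) \left(2 + f\right)$)
$G{\left(5 \right)} \left(-4\right) Z{\left(-4 \right)} = \left(-4 + 5^{2}\right) \left(-4\right) \left(4 + 2 \left(-4\right)^{2}\right) = \left(-4 + 25\right) \left(-4\right) \left(4 + 2 \cdot 16\right) = 21 \left(-4\right) \left(4 + 32\right) = \left(-84\right) 36 = -3024$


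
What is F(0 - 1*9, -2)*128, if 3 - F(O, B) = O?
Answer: 1536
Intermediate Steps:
F(O, B) = 3 - O
F(0 - 1*9, -2)*128 = (3 - (0 - 1*9))*128 = (3 - (0 - 9))*128 = (3 - 1*(-9))*128 = (3 + 9)*128 = 12*128 = 1536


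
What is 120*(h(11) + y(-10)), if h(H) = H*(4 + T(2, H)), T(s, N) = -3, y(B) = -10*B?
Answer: 13320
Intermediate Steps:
h(H) = H (h(H) = H*(4 - 3) = H*1 = H)
120*(h(11) + y(-10)) = 120*(11 - 10*(-10)) = 120*(11 + 100) = 120*111 = 13320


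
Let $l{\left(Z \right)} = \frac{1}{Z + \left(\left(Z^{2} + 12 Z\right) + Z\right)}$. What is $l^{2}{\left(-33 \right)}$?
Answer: $\frac{1}{393129} \approx 2.5437 \cdot 10^{-6}$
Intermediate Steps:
$l{\left(Z \right)} = \frac{1}{Z^{2} + 14 Z}$ ($l{\left(Z \right)} = \frac{1}{Z + \left(Z^{2} + 13 Z\right)} = \frac{1}{Z^{2} + 14 Z}$)
$l^{2}{\left(-33 \right)} = \left(\frac{1}{\left(-33\right) \left(14 - 33\right)}\right)^{2} = \left(- \frac{1}{33 \left(-19\right)}\right)^{2} = \left(\left(- \frac{1}{33}\right) \left(- \frac{1}{19}\right)\right)^{2} = \left(\frac{1}{627}\right)^{2} = \frac{1}{393129}$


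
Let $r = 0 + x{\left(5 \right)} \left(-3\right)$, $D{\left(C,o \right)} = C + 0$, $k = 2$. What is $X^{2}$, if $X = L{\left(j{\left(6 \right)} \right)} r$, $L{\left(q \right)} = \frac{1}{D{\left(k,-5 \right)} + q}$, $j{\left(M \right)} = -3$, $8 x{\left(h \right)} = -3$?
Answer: $\frac{81}{64} \approx 1.2656$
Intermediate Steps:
$x{\left(h \right)} = - \frac{3}{8}$ ($x{\left(h \right)} = \frac{1}{8} \left(-3\right) = - \frac{3}{8}$)
$D{\left(C,o \right)} = C$
$L{\left(q \right)} = \frac{1}{2 + q}$
$r = \frac{9}{8}$ ($r = 0 - - \frac{9}{8} = 0 + \frac{9}{8} = \frac{9}{8} \approx 1.125$)
$X = - \frac{9}{8}$ ($X = \frac{1}{2 - 3} \cdot \frac{9}{8} = \frac{1}{-1} \cdot \frac{9}{8} = \left(-1\right) \frac{9}{8} = - \frac{9}{8} \approx -1.125$)
$X^{2} = \left(- \frac{9}{8}\right)^{2} = \frac{81}{64}$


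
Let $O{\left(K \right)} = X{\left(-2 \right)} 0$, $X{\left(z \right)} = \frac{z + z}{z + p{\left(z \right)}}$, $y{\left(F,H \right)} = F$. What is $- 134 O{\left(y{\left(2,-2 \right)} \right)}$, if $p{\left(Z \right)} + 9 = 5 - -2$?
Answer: $0$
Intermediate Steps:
$p{\left(Z \right)} = -2$ ($p{\left(Z \right)} = -9 + \left(5 - -2\right) = -9 + \left(5 + 2\right) = -9 + 7 = -2$)
$X{\left(z \right)} = \frac{2 z}{-2 + z}$ ($X{\left(z \right)} = \frac{z + z}{z - 2} = \frac{2 z}{-2 + z}$)
$O{\left(K \right)} = 0$ ($O{\left(K \right)} = 2 \left(-2\right) \frac{1}{-2 - 2} \cdot 0 = 2 \left(-2\right) \frac{1}{-4} \cdot 0 = 2 \left(-2\right) \left(- \frac{1}{4}\right) 0 = 1 \cdot 0 = 0$)
$- 134 O{\left(y{\left(2,-2 \right)} \right)} = \left(-134\right) 0 = 0$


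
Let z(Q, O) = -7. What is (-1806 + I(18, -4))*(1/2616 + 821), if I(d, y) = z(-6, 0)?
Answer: -3893847181/2616 ≈ -1.4885e+6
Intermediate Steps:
I(d, y) = -7
(-1806 + I(18, -4))*(1/2616 + 821) = (-1806 - 7)*(1/2616 + 821) = -1813*(1/2616 + 821) = -1813*2147737/2616 = -3893847181/2616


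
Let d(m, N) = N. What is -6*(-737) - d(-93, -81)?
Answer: 4503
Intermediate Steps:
-6*(-737) - d(-93, -81) = -6*(-737) - 1*(-81) = 4422 + 81 = 4503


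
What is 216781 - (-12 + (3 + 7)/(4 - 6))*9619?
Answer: 380304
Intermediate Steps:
216781 - (-12 + (3 + 7)/(4 - 6))*9619 = 216781 - (-12 + 10/(-2))*9619 = 216781 - (-12 + 10*(-½))*9619 = 216781 - (-12 - 5)*9619 = 216781 - (-17)*9619 = 216781 - 1*(-163523) = 216781 + 163523 = 380304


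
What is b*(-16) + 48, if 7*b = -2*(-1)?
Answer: 304/7 ≈ 43.429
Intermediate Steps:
b = 2/7 (b = (-2*(-1))/7 = (⅐)*2 = 2/7 ≈ 0.28571)
b*(-16) + 48 = (2/7)*(-16) + 48 = -32/7 + 48 = 304/7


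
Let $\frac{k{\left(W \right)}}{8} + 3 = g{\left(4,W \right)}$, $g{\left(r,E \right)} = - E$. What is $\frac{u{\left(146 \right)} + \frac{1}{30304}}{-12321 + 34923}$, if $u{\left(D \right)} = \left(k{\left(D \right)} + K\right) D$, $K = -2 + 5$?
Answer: $- \frac{5260592575}{684931008} \approx -7.6805$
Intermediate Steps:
$k{\left(W \right)} = -24 - 8 W$ ($k{\left(W \right)} = -24 + 8 \left(- W\right) = -24 - 8 W$)
$K = 3$
$u{\left(D \right)} = D \left(-21 - 8 D\right)$ ($u{\left(D \right)} = \left(\left(-24 - 8 D\right) + 3\right) D = \left(-21 - 8 D\right) D = D \left(-21 - 8 D\right)$)
$\frac{u{\left(146 \right)} + \frac{1}{30304}}{-12321 + 34923} = \frac{146 \left(-21 - 1168\right) + \frac{1}{30304}}{-12321 + 34923} = \frac{146 \left(-21 - 1168\right) + \frac{1}{30304}}{22602} = \left(146 \left(-1189\right) + \frac{1}{30304}\right) \frac{1}{22602} = \left(-173594 + \frac{1}{30304}\right) \frac{1}{22602} = \left(- \frac{5260592575}{30304}\right) \frac{1}{22602} = - \frac{5260592575}{684931008}$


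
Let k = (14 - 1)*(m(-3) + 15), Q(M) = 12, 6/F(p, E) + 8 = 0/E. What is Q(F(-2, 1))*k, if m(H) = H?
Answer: 1872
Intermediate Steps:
F(p, E) = -¾ (F(p, E) = 6/(-8 + 0/E) = 6/(-8 + 0) = 6/(-8) = 6*(-⅛) = -¾)
k = 156 (k = (14 - 1)*(-3 + 15) = 13*12 = 156)
Q(F(-2, 1))*k = 12*156 = 1872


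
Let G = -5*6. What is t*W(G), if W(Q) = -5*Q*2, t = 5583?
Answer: 1674900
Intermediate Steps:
G = -30
W(Q) = -10*Q
t*W(G) = 5583*(-10*(-30)) = 5583*300 = 1674900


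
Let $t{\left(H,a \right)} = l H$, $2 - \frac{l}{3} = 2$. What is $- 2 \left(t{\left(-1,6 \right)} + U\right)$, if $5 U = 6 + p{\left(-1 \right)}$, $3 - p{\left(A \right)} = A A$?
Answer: $- \frac{16}{5} \approx -3.2$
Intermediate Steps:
$l = 0$ ($l = 6 - 6 = 0$)
$t{\left(H,a \right)} = 0$ ($t{\left(H,a \right)} = 0 H = 0$)
$p{\left(A \right)} = 3 - A^{2}$ ($p{\left(A \right)} = 3 - A A = 3 - A^{2}$)
$U = \frac{8}{5}$ ($U = \frac{6 + \left(3 - \left(-1\right)^{2}\right)}{5} = \frac{6 + \left(3 - 1\right)}{5} = \frac{6 + 2}{5} = \frac{1}{5} \cdot 8 = \frac{8}{5} \approx 1.6$)
$- 2 \left(t{\left(-1,6 \right)} + U\right) = - 2 \left(0 + \frac{8}{5}\right) = \left(-2\right) \frac{8}{5} = - \frac{16}{5}$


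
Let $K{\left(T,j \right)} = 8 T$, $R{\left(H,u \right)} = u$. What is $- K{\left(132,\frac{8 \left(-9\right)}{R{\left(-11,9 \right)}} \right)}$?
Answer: $-1056$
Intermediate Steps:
$- K{\left(132,\frac{8 \left(-9\right)}{R{\left(-11,9 \right)}} \right)} = - 8 \cdot 132 = \left(-1\right) 1056 = -1056$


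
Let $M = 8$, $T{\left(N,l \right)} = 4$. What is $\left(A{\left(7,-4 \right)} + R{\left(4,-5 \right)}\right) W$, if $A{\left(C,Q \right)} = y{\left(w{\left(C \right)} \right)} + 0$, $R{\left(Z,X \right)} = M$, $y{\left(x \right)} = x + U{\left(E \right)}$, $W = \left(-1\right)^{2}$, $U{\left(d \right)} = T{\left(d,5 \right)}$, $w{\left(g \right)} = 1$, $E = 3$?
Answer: $13$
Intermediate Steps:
$U{\left(d \right)} = 4$
$W = 1$
$y{\left(x \right)} = 4 + x$ ($y{\left(x \right)} = x + 4 = 4 + x$)
$R{\left(Z,X \right)} = 8$
$A{\left(C,Q \right)} = 5$ ($A{\left(C,Q \right)} = \left(4 + 1\right) + 0 = 5 + 0 = 5$)
$\left(A{\left(7,-4 \right)} + R{\left(4,-5 \right)}\right) W = \left(5 + 8\right) 1 = 13 \cdot 1 = 13$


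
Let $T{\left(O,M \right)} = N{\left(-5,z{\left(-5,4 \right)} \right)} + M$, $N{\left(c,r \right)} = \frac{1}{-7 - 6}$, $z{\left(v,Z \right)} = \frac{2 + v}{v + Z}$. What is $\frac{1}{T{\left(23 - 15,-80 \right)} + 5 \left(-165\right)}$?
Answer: $- \frac{13}{11766} \approx -0.0011049$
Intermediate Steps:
$z{\left(v,Z \right)} = \frac{2 + v}{Z + v}$
$N{\left(c,r \right)} = - \frac{1}{13}$ ($N{\left(c,r \right)} = \frac{1}{-13} = - \frac{1}{13}$)
$T{\left(O,M \right)} = - \frac{1}{13} + M$
$\frac{1}{T{\left(23 - 15,-80 \right)} + 5 \left(-165\right)} = \frac{1}{\left(- \frac{1}{13} - 80\right) + 5 \left(-165\right)} = \frac{1}{- \frac{1041}{13} - 825} = \frac{1}{- \frac{11766}{13}} = - \frac{13}{11766}$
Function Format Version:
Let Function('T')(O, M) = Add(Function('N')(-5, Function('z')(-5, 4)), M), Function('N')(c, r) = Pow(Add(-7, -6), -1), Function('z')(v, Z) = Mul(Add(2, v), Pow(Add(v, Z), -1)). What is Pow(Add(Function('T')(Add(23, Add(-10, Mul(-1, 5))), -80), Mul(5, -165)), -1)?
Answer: Rational(-13, 11766) ≈ -0.0011049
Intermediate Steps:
Function('z')(v, Z) = Mul(Pow(Add(Z, v), -1), Add(2, v)) (Function('z')(v, Z) = Mul(Add(2, v), Pow(Add(Z, v), -1)) = Mul(Pow(Add(Z, v), -1), Add(2, v)))
Function('N')(c, r) = Rational(-1, 13) (Function('N')(c, r) = Pow(-13, -1) = Rational(-1, 13))
Function('T')(O, M) = Add(Rational(-1, 13), M)
Pow(Add(Function('T')(Add(23, Add(-10, Mul(-1, 5))), -80), Mul(5, -165)), -1) = Pow(Add(Add(Rational(-1, 13), -80), Mul(5, -165)), -1) = Pow(Add(Rational(-1041, 13), -825), -1) = Pow(Rational(-11766, 13), -1) = Rational(-13, 11766)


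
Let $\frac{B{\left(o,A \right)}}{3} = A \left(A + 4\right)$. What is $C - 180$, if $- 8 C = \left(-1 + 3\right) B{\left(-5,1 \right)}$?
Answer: $- \frac{735}{4} \approx -183.75$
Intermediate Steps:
$B{\left(o,A \right)} = 3 A \left(4 + A\right)$ ($B{\left(o,A \right)} = 3 A \left(A + 4\right) = 3 A \left(4 + A\right)$)
$C = - \frac{15}{4}$ ($C = - \frac{\left(-1 + 3\right) 3 \cdot 1 \left(4 + 1\right)}{8} = - \frac{2 \cdot 3 \cdot 1 \cdot 5}{8} = - \frac{2 \cdot 15}{8} = \left(- \frac{1}{8}\right) 30 = - \frac{15}{4} \approx -3.75$)
$C - 180 = - \frac{15}{4} - 180 = - \frac{735}{4}$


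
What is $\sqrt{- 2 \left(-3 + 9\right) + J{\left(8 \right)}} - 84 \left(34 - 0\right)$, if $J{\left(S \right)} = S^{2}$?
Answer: $-2856 + 2 \sqrt{13} \approx -2848.8$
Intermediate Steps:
$\sqrt{- 2 \left(-3 + 9\right) + J{\left(8 \right)}} - 84 \left(34 - 0\right) = \sqrt{- 2 \left(-3 + 9\right) + 8^{2}} - 84 \left(34 - 0\right) = \sqrt{\left(-2\right) 6 + 64} - 84 \left(34 + 0\right) = \sqrt{-12 + 64} - 2856 = \sqrt{52} - 2856 = 2 \sqrt{13} - 2856 = -2856 + 2 \sqrt{13}$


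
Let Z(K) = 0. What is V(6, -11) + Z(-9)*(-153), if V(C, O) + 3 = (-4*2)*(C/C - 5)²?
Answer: -131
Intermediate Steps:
V(C, O) = -131 (V(C, O) = -3 + (-4*2)*(C/C - 5)² = -3 - 8*(1 - 5)² = -3 - 8*(-4)² = -3 - 8*16 = -3 - 128 = -131)
V(6, -11) + Z(-9)*(-153) = -131 + 0*(-153) = -131 + 0 = -131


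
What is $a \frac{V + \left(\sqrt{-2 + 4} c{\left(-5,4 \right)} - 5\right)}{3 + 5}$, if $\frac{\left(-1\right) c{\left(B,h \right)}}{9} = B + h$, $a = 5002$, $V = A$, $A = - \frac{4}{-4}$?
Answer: $-2501 + \frac{22509 \sqrt{2}}{4} \approx 5457.1$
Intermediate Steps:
$A = 1$ ($A = \left(-4\right) \left(- \frac{1}{4}\right) = 1$)
$V = 1$
$c{\left(B,h \right)} = - 9 B - 9 h$ ($c{\left(B,h \right)} = - 9 \left(B + h\right) = - 9 B - 9 h$)
$a \frac{V + \left(\sqrt{-2 + 4} c{\left(-5,4 \right)} - 5\right)}{3 + 5} = 5002 \frac{1 - \left(5 - \sqrt{-2 + 4} \left(\left(-9\right) \left(-5\right) - 36\right)\right)}{3 + 5} = 5002 \frac{1 - \left(5 - \sqrt{2} \left(45 - 36\right)\right)}{8} = 5002 \left(1 - \left(5 - \sqrt{2} \cdot 9\right)\right) \frac{1}{8} = 5002 \left(1 - \left(5 - 9 \sqrt{2}\right)\right) \frac{1}{8} = 5002 \left(-4 + 9 \sqrt{2}\right) \frac{1}{8} = 5002 \left(- \frac{1}{2} + \frac{9 \sqrt{2}}{8}\right) = -2501 + \frac{22509 \sqrt{2}}{4}$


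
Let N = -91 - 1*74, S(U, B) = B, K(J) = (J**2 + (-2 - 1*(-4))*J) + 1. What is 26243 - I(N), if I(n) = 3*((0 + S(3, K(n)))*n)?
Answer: 13339763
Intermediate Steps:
K(J) = 1 + J**2 + 2*J (K(J) = (J**2 + (-2 + 4)*J) + 1 = (J**2 + 2*J) + 1 = 1 + J**2 + 2*J)
N = -165 (N = -91 - 74 = -165)
I(n) = 3*n*(1 + n**2 + 2*n) (I(n) = 3*((0 + (1 + n**2 + 2*n))*n) = 3*((1 + n**2 + 2*n)*n) = 3*(n*(1 + n**2 + 2*n)) = 3*n*(1 + n**2 + 2*n))
26243 - I(N) = 26243 - 3*(-165)*(1 + (-165)**2 + 2*(-165)) = 26243 - 3*(-165)*(1 + 27225 - 330) = 26243 - 3*(-165)*26896 = 26243 - 1*(-13313520) = 26243 + 13313520 = 13339763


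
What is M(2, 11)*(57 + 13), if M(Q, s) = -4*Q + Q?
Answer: -420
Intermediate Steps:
M(Q, s) = -3*Q
M(2, 11)*(57 + 13) = (-3*2)*(57 + 13) = -6*70 = -420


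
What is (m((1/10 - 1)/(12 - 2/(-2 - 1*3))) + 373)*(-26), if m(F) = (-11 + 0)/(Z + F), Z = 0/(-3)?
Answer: -122746/9 ≈ -13638.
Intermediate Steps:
Z = 0 (Z = 0*(-⅓) = 0)
m(F) = -11/F (m(F) = (-11 + 0)/(0 + F) = -11/F)
(m((1/10 - 1)/(12 - 2/(-2 - 1*3))) + 373)*(-26) = (-11*(12 - 2/(-2 - 1*3))/(1/10 - 1) + 373)*(-26) = (-11*(12 - 2/(-2 - 3))/(⅒ - 1) + 373)*(-26) = (-11/((-9/(10*(12 - 2/(-5))))) + 373)*(-26) = (-11/((-9/(10*(12 - 2*(-⅕))))) + 373)*(-26) = (-11/((-9/(10*(12 + ⅖)))) + 373)*(-26) = (-11/((-9/(10*62/5))) + 373)*(-26) = (-11/((-9/10*5/62)) + 373)*(-26) = (-11/(-9/124) + 373)*(-26) = (-11*(-124/9) + 373)*(-26) = (1364/9 + 373)*(-26) = (4721/9)*(-26) = -122746/9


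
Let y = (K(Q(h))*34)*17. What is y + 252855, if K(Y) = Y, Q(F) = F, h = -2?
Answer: 251699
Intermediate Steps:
y = -1156 (y = -2*34*17 = -68*17 = -1156)
y + 252855 = -1156 + 252855 = 251699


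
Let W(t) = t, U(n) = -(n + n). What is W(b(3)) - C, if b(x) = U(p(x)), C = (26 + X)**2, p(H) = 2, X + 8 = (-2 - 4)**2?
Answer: -2920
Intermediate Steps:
X = 28 (X = -8 + (-2 - 4)**2 = -8 + (-6)**2 = -8 + 36 = 28)
C = 2916 (C = (26 + 28)**2 = 54**2 = 2916)
U(n) = -2*n
b(x) = -4 (b(x) = -2*2 = -4)
W(b(3)) - C = -4 - 1*2916 = -4 - 2916 = -2920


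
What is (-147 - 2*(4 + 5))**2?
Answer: 27225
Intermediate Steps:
(-147 - 2*(4 + 5))**2 = (-147 - 2*9)**2 = (-147 - 18)**2 = (-165)**2 = 27225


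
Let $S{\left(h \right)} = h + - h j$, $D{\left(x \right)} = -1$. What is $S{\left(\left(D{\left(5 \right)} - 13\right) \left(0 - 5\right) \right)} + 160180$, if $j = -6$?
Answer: $160670$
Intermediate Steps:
$S{\left(h \right)} = 7 h$ ($S{\left(h \right)} = h + - h \left(-6\right) = h + 6 h = 7 h$)
$S{\left(\left(D{\left(5 \right)} - 13\right) \left(0 - 5\right) \right)} + 160180 = 7 \left(-1 - 13\right) \left(0 - 5\right) + 160180 = 7 \left(\left(-14\right) \left(-5\right)\right) + 160180 = 7 \cdot 70 + 160180 = 490 + 160180 = 160670$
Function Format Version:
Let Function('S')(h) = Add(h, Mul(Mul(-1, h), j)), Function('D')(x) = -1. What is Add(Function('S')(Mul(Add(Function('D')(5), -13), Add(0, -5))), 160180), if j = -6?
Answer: 160670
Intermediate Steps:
Function('S')(h) = Mul(7, h) (Function('S')(h) = Add(h, Mul(Mul(-1, h), -6)) = Add(h, Mul(6, h)) = Mul(7, h))
Add(Function('S')(Mul(Add(Function('D')(5), -13), Add(0, -5))), 160180) = Add(Mul(7, Mul(Add(-1, -13), Add(0, -5))), 160180) = Add(Mul(7, Mul(-14, -5)), 160180) = Add(Mul(7, 70), 160180) = Add(490, 160180) = 160670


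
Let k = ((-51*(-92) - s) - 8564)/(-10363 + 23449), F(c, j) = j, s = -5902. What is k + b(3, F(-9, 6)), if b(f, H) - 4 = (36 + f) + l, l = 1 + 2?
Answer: 301993/6543 ≈ 46.155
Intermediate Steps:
l = 3
b(f, H) = 43 + f (b(f, H) = 4 + ((36 + f) + 3) = 4 + (39 + f) = 43 + f)
k = 1015/6543 (k = ((-51*(-92) - 1*(-5902)) - 8564)/(-10363 + 23449) = ((4692 + 5902) - 8564)/13086 = (10594 - 8564)*(1/13086) = 2030*(1/13086) = 1015/6543 ≈ 0.15513)
k + b(3, F(-9, 6)) = 1015/6543 + (43 + 3) = 1015/6543 + 46 = 301993/6543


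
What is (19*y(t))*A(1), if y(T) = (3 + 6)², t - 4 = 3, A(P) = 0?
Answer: 0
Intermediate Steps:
t = 7 (t = 4 + 3 = 7)
y(T) = 81 (y(T) = 9² = 81)
(19*y(t))*A(1) = (19*81)*0 = 1539*0 = 0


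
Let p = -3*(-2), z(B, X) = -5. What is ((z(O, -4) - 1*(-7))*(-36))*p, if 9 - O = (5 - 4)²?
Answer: -432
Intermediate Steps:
O = 8 (O = 9 - (5 - 4)² = 9 - 1*1² = 9 - 1*1 = 9 - 1 = 8)
p = 6
((z(O, -4) - 1*(-7))*(-36))*p = ((-5 - 1*(-7))*(-36))*6 = ((-5 + 7)*(-36))*6 = (2*(-36))*6 = -72*6 = -432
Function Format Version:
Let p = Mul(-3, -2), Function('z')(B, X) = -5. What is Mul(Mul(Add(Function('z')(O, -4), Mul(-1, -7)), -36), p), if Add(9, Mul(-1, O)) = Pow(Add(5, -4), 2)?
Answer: -432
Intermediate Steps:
O = 8 (O = Add(9, Mul(-1, Pow(Add(5, -4), 2))) = Add(9, Mul(-1, Pow(1, 2))) = Add(9, Mul(-1, 1)) = Add(9, -1) = 8)
p = 6
Mul(Mul(Add(Function('z')(O, -4), Mul(-1, -7)), -36), p) = Mul(Mul(Add(-5, Mul(-1, -7)), -36), 6) = Mul(Mul(Add(-5, 7), -36), 6) = Mul(Mul(2, -36), 6) = Mul(-72, 6) = -432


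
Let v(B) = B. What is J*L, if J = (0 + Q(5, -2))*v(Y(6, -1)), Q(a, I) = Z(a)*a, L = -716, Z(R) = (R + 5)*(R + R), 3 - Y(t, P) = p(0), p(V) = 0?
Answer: -1074000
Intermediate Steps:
Y(t, P) = 3 (Y(t, P) = 3 - 1*0 = 3 + 0 = 3)
Z(R) = 2*R*(5 + R) (Z(R) = (5 + R)*(2*R) = 2*R*(5 + R))
Q(a, I) = 2*a**2*(5 + a) (Q(a, I) = (2*a*(5 + a))*a = 2*a**2*(5 + a))
J = 1500 (J = (0 + 2*5**2*(5 + 5))*3 = (0 + 2*25*10)*3 = (0 + 500)*3 = 500*3 = 1500)
J*L = 1500*(-716) = -1074000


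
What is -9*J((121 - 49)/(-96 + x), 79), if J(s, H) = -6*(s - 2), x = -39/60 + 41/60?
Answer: -427572/2879 ≈ -148.51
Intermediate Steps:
x = 1/30 (x = -39*1/60 + 41*(1/60) = -13/20 + 41/60 = 1/30 ≈ 0.033333)
J(s, H) = 12 - 6*s (J(s, H) = -6*(-2 + s) = 12 - 6*s)
-9*J((121 - 49)/(-96 + x), 79) = -9*(12 - 6*(121 - 49)/(-96 + 1/30)) = -9*(12 - 432/(-2879/30)) = -9*(12 - 432*(-30)/2879) = -9*(12 - 6*(-2160/2879)) = -9*(12 + 12960/2879) = -9*47508/2879 = -427572/2879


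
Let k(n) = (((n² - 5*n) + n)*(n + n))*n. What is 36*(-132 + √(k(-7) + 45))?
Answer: -4752 + 36*√7591 ≈ -1615.5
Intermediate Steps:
k(n) = 2*n²*(n² - 4*n) (k(n) = ((n² - 4*n)*(2*n))*n = (2*n*(n² - 4*n))*n = 2*n²*(n² - 4*n))
36*(-132 + √(k(-7) + 45)) = 36*(-132 + √(2*(-7)³*(-4 - 7) + 45)) = 36*(-132 + √(2*(-343)*(-11) + 45)) = 36*(-132 + √(7546 + 45)) = 36*(-132 + √7591) = -4752 + 36*√7591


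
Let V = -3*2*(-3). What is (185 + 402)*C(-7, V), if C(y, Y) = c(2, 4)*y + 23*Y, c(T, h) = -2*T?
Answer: 259454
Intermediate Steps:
V = 18 (V = -6*(-3) = 18)
C(y, Y) = -4*y + 23*Y (C(y, Y) = (-2*2)*y + 23*Y = -4*y + 23*Y)
(185 + 402)*C(-7, V) = (185 + 402)*(-4*(-7) + 23*18) = 587*(28 + 414) = 587*442 = 259454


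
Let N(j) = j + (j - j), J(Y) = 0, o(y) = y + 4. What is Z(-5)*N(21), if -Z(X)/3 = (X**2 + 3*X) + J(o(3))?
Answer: -630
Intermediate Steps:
o(y) = 4 + y
Z(X) = -9*X - 3*X**2 (Z(X) = -3*((X**2 + 3*X) + 0) = -3*(X**2 + 3*X) = -9*X - 3*X**2)
N(j) = j (N(j) = j + 0 = j)
Z(-5)*N(21) = (3*(-5)*(-3 - 1*(-5)))*21 = (3*(-5)*(-3 + 5))*21 = (3*(-5)*2)*21 = -30*21 = -630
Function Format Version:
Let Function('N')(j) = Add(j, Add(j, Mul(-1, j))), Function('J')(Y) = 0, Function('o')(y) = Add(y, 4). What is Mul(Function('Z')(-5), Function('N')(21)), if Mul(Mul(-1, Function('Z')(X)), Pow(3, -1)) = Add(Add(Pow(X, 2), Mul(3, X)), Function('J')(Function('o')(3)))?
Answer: -630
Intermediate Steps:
Function('o')(y) = Add(4, y)
Function('Z')(X) = Add(Mul(-9, X), Mul(-3, Pow(X, 2))) (Function('Z')(X) = Mul(-3, Add(Add(Pow(X, 2), Mul(3, X)), 0)) = Mul(-3, Add(Pow(X, 2), Mul(3, X))) = Add(Mul(-9, X), Mul(-3, Pow(X, 2))))
Function('N')(j) = j (Function('N')(j) = Add(j, 0) = j)
Mul(Function('Z')(-5), Function('N')(21)) = Mul(Mul(3, -5, Add(-3, Mul(-1, -5))), 21) = Mul(Mul(3, -5, Add(-3, 5)), 21) = Mul(Mul(3, -5, 2), 21) = Mul(-30, 21) = -630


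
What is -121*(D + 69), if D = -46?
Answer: -2783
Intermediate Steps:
-121*(D + 69) = -121*(-46 + 69) = -121*23 = -2783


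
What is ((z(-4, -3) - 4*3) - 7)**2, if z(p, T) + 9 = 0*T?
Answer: 784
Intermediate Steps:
z(p, T) = -9 (z(p, T) = -9 + 0*T = -9 + 0 = -9)
((z(-4, -3) - 4*3) - 7)**2 = ((-9 - 4*3) - 7)**2 = ((-9 - 12) - 7)**2 = (-21 - 7)**2 = (-28)**2 = 784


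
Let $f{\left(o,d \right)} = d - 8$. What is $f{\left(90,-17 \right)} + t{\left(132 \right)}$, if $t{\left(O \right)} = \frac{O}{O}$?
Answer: $-24$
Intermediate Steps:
$t{\left(O \right)} = 1$
$f{\left(o,d \right)} = -8 + d$
$f{\left(90,-17 \right)} + t{\left(132 \right)} = \left(-8 - 17\right) + 1 = -25 + 1 = -24$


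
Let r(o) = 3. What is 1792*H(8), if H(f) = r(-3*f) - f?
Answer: -8960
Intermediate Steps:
H(f) = 3 - f
1792*H(8) = 1792*(3 - 1*8) = 1792*(3 - 8) = 1792*(-5) = -8960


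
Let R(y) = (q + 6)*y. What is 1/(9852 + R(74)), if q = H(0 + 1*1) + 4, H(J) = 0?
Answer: 1/10592 ≈ 9.4411e-5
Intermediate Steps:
q = 4 (q = 0 + 4 = 4)
R(y) = 10*y (R(y) = (4 + 6)*y = 10*y)
1/(9852 + R(74)) = 1/(9852 + 10*74) = 1/(9852 + 740) = 1/10592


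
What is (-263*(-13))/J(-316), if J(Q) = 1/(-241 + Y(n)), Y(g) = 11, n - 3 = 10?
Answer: -786370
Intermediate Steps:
n = 13 (n = 3 + 10 = 13)
J(Q) = -1/230 (J(Q) = 1/(-241 + 11) = 1/(-230) = -1/230)
(-263*(-13))/J(-316) = (-263*(-13))/(-1/230) = 3419*(-230) = -786370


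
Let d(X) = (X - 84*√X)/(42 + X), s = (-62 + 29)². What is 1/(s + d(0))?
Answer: 1/1089 ≈ 0.00091827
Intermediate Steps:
s = 1089 (s = (-33)² = 1089)
d(X) = (X - 84*√X)/(42 + X)
1/(s + d(0)) = 1/(1089 + (0 - 84*√0)/(42 + 0)) = 1/(1089 + (0 - 84*0)/42) = 1/(1089 + (0 + 0)/42) = 1/(1089 + (1/42)*0) = 1/(1089 + 0) = 1/1089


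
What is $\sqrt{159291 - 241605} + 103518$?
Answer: $103518 + 3 i \sqrt{9146} \approx 1.0352 \cdot 10^{5} + 286.9 i$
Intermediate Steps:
$\sqrt{159291 - 241605} + 103518 = \sqrt{-82314} + 103518 = 3 i \sqrt{9146} + 103518 = 103518 + 3 i \sqrt{9146}$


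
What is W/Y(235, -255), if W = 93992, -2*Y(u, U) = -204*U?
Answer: -46996/13005 ≈ -3.6137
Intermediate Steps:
Y(u, U) = 102*U (Y(u, U) = -(-102)*U = 102*U)
W/Y(235, -255) = 93992/((102*(-255))) = 93992/(-26010) = 93992*(-1/26010) = -46996/13005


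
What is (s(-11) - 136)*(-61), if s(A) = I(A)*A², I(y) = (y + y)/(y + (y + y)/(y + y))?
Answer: -39711/5 ≈ -7942.2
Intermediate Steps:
I(y) = 2*y/(1 + y) (I(y) = (2*y)/(y + (2*y)/((2*y))) = (2*y)/(y + (2*y)*(1/(2*y))) = (2*y)/(y + 1) = (2*y)/(1 + y) = 2*y/(1 + y))
s(A) = 2*A³/(1 + A) (s(A) = (2*A/(1 + A))*A² = 2*A³/(1 + A))
(s(-11) - 136)*(-61) = (2*(-11)³/(1 - 11) - 136)*(-61) = (2*(-1331)/(-10) - 136)*(-61) = (2*(-1331)*(-⅒) - 136)*(-61) = (1331/5 - 136)*(-61) = (651/5)*(-61) = -39711/5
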